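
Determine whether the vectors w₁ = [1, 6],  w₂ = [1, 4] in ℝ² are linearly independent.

linearly independent

The matrix [w₁|w₂] has determinant -2.
A nonzero determinant means the columns are linearly independent.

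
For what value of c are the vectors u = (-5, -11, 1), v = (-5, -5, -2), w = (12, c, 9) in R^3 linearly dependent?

Place the vectors as rows of a 3×3 matrix; dependence ⇔ determinant zero.
The determinant works out to 54 - 15*c.
This vanishes exactly when c = 18/5.

c = 18/5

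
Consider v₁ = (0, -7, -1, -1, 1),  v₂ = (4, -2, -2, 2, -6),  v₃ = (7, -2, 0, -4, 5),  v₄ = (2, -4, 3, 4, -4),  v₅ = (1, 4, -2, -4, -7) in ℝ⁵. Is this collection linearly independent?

linearly independent

The matrix [v₁|v₂|v₃|v₄|v₅] has determinant -14304.
A nonzero determinant means the columns are linearly independent.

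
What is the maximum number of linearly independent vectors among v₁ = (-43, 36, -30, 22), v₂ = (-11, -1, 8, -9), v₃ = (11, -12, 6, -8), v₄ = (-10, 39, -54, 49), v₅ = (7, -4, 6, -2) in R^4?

Apply Gaussian elimination to the matrix whose rows are v₁, v₂, v₃, v₄, v₅.
Exactly 3 pivots survive; hence the rank is 3.
(With 5 elements in a 4-dimensional space the rank is at most 4.)

3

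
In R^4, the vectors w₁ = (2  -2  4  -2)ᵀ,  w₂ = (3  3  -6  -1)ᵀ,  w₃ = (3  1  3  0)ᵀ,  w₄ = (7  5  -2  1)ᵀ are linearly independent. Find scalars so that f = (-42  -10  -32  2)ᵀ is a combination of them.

f = -4w₁ + 2w₂ - 4w₃ - 4w₄

Since w₁, w₂, w₃, w₄ are independent, the coefficients expressing f are uniquely determined by a linear system.
Row-reducing the augmented matrix gives the unique coefficients (α₁, …, α₄) = (-4, 2, -4, -4).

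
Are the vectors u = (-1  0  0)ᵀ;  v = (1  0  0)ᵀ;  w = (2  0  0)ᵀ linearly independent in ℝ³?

linearly dependent

Place the vectors as rows of a 3×3 matrix and reduce to echelon form.
The reduction yields 1 nonzero row, so the rank is 1.
Since rank 1 < 3, the set is linearly dependent.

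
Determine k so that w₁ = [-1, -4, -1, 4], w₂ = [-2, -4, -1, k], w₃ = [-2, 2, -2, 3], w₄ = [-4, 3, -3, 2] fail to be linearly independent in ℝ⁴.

Dependence holds iff the 4×4 matrix [w₁ w₂ w₃ w₄] is singular.
The determinant works out to 15 - 10*k.
Setting this to zero gives k = 3/2.

k = 3/2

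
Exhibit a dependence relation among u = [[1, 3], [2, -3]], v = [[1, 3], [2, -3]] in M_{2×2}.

Pass to coordinate vectors relative to the basis {E₁₁, E₁₂, E₂₁, E₂₂}.
Row-reduce the matrix with u, v as columns; the null space gives the coefficients.
The free variable yields coefficients (1, -1) (any nonzero multiple also works).

u - v = 0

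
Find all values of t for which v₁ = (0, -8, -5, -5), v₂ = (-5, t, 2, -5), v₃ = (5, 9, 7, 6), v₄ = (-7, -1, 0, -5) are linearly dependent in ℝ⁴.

Place the vectors as rows of a 4×4 matrix; dependence ⇔ determinant zero.
Cofactor expansion gives det = 48 - 160*t.
Solving 48 - 160*t = 0 yields t = 3/10.

t = 3/10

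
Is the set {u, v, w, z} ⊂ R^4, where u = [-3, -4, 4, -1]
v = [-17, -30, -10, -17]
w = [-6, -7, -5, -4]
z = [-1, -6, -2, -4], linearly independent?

Form the 4×4 matrix with these as columns; its determinant is 0.
A zero determinant means the columns are linearly dependent.

linearly dependent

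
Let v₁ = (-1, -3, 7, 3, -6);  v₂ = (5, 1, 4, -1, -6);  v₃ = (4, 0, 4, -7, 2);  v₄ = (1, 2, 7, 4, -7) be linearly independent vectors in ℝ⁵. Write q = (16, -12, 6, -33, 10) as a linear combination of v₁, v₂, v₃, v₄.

Write q = c₁v₁ + … + c₄v₄ and equate components.
The system has the unique solution (c₁, …, c₄) = (2, 2, 3, -4).

q = 2v₁ + 2v₂ + 3v₃ - 4v₄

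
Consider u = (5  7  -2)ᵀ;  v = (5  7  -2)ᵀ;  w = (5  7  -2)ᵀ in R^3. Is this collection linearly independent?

linearly dependent

Two of the vectors are equal, giving an immediate dependence.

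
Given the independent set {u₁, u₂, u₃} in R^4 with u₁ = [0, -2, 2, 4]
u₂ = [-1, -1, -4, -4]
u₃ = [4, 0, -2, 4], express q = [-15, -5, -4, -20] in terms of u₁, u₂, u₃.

Since u₁, u₂, u₃ are independent, the coefficients expressing q are uniquely determined by a linear system.
Row-reducing the augmented matrix gives the unique coefficients (c₁, c₂, c₃) = (1, 3, -3).

q = u₁ + 3u₂ - 3u₃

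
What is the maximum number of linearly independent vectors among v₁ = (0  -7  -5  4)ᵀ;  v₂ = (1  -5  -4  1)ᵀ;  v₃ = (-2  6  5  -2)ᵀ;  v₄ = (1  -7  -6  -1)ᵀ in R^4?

Apply Gaussian elimination to the matrix whose rows are v₁, v₂, v₃, v₄.
There are 4 pivot columns, so rank = 4.

4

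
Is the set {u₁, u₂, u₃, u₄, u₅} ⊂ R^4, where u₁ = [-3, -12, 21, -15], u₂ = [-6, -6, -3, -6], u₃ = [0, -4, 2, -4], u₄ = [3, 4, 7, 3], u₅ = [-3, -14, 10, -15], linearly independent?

There are 5 vectors in a 4-dimensional space, so they cannot be linearly independent.

linearly dependent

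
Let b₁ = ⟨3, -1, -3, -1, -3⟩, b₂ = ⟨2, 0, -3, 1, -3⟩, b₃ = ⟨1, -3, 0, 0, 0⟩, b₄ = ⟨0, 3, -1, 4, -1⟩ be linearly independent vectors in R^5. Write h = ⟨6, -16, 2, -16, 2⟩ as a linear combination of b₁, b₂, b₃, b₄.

Set up the augmented matrix [b₁ | b₂ | b₃ | b₄ | h] and row-reduce.
Back-substitution yields (a₁, …, a₄) = (4, -4, 2, -2).

h = 4b₁ - 4b₂ + 2b₃ - 2b₄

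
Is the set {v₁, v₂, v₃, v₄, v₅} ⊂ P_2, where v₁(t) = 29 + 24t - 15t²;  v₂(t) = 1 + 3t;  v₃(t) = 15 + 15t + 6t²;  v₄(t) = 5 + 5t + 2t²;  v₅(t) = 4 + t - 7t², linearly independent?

Take coordinates with respect to the standard basis {1, t, t²}.
There are 5 vectors in a 3-dimensional space, so they cannot be linearly independent.

linearly dependent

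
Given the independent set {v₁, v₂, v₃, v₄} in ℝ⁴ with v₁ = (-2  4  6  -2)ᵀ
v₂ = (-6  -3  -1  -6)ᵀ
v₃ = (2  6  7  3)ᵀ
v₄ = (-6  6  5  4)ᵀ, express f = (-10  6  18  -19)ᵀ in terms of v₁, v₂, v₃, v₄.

Since v₁, v₂, v₃, v₄ are independent, the coefficients expressing f are uniquely determined by a linear system.
Back-substitution yields (α₁, …, α₄) = (3, 2, 1, -1).

f = 3v₁ + 2v₂ + v₃ - v₄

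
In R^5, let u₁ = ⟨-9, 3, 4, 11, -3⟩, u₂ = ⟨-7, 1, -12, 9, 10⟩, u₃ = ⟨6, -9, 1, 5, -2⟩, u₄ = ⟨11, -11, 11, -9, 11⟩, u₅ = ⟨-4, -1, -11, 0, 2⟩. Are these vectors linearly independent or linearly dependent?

Row-reduce the matrix whose columns are u₁, u₂, u₃, u₄, u₅.
The reduction yields 5 nonzero rows, so the rank is 5.
Since rank = 5 (the number of vectors), the set is linearly independent.

linearly independent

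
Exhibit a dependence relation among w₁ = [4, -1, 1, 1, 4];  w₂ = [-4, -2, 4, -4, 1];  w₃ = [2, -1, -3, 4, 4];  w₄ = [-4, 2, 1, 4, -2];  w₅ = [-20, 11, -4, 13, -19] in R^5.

Set up α₁w₁ + … + α₅w₅ = 0 and solve the homogeneous system.
The free variable yields coefficients (3, 1, 0, -3, 1) (any nonzero multiple also works).

3w₁ + w₂ - 3w₄ + w₅ = 0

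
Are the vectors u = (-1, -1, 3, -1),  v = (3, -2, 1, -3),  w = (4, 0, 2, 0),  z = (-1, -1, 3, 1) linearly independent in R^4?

linearly independent

Place the vectors as rows of a 4×4 matrix and reduce to echelon form.
The reduction yields 4 nonzero rows, so the rank is 4.
Since rank = 4 (the number of vectors), the set is linearly independent.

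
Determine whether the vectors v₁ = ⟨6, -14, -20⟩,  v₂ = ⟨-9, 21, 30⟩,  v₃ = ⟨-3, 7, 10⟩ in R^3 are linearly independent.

Form the 3×3 matrix with these as columns; its determinant is 0.
A zero determinant means the columns are linearly dependent.
Indeed 3v₁ + 2v₂ = 0.

linearly dependent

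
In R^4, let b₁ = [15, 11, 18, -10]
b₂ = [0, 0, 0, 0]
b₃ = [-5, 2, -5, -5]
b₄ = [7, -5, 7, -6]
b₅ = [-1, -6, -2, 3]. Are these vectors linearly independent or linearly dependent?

There are 5 vectors in a 4-dimensional space, so they cannot be linearly independent.

linearly dependent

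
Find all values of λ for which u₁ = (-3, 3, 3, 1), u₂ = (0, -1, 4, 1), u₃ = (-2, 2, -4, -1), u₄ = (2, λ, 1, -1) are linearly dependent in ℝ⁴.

The set is linearly dependent precisely when det[u₁; u₂; u₃; u₄] = 0.
The determinant works out to 2*λ + 25.
This vanishes exactly when λ = -25/2.

λ = -25/2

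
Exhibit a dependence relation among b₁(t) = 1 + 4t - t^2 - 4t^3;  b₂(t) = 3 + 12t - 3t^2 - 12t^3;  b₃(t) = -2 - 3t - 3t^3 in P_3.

3b₁ - b₂ = 0

Take coordinates with respect to {1, t, …, t^3}.
Write the vectors as columns of a matrix and find a nonzero vector in its null space.
The free variable yields coefficients (3, -1, 0) (any nonzero multiple also works).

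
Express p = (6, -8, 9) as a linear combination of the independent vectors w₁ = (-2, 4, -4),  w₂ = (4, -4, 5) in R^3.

Since w₁, w₂ are independent, the coefficients expressing p are uniquely determined by a linear system.
The system has the unique solution (a₁, a₂) = (-1, 1).

p = -w₁ + w₂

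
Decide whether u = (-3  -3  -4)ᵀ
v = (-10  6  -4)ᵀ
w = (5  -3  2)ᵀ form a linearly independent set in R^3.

One vector is a scalar multiple of another, so the set is dependent.

linearly dependent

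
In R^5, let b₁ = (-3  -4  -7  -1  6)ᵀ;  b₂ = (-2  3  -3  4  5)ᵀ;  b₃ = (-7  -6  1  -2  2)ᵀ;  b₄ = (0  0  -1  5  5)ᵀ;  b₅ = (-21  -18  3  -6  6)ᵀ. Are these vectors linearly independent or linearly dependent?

linearly dependent

One vector is a scalar multiple of another, so the set is dependent.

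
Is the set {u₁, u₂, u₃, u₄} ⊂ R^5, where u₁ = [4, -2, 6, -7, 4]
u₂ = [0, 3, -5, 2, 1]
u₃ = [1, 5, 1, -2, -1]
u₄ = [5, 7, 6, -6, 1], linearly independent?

linearly independent

Row-reduce the matrix whose columns are u₁, u₂, u₃, u₄.
The reduction yields 4 nonzero rows, so the rank is 4.
Since rank = 4 (the number of vectors), the set is linearly independent.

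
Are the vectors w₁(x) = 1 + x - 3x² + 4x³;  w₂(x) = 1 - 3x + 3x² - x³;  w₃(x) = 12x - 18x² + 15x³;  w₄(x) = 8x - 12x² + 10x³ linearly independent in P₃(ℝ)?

Take coordinates with respect to the standard basis {1, x, …, x³}.
Row-reduce the matrix whose columns are w₁, w₂, w₃, w₄.
The reduction yields 2 nonzero rows, so the rank is 2.
Since rank 2 < 4, the set is linearly dependent.

linearly dependent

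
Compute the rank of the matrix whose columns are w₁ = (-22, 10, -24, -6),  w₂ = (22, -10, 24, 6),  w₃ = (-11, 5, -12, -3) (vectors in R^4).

1

Apply Gaussian elimination to the matrix whose rows are w₁, w₂, w₃.
Reduction leaves 1 leading entry, giving rank 1.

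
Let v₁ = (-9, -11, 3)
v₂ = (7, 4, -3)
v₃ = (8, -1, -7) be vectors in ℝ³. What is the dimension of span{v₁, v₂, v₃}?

dim = 3

Apply Gaussian elimination to the matrix whose rows are v₁, v₂, v₃.
Reduction leaves 3 leading entries, giving rank 3.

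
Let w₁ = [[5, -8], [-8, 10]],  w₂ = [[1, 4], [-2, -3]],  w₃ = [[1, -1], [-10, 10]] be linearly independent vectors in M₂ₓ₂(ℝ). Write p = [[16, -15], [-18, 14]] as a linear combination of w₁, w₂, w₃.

p = 3w₁ + 2w₂ - w₃

Identify each element with its coordinate vector in ℝ⁴ via {E₁₁, E₁₂, E₂₁, E₂₂}.
Since w₁, w₂, w₃ are independent, the coefficients expressing p are uniquely determined by a linear system.
Back-substitution yields (c₁, c₂, c₃) = (3, 2, -1).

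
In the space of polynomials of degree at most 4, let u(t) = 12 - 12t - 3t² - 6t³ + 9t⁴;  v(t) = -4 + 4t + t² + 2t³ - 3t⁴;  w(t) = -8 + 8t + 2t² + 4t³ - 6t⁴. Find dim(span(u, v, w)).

Represent each element by its coordinate vector in ℝ⁵.
Form the matrix with u, v, w as columns and reduce.
There is 1 pivot column, so rank = 1.

dim = 1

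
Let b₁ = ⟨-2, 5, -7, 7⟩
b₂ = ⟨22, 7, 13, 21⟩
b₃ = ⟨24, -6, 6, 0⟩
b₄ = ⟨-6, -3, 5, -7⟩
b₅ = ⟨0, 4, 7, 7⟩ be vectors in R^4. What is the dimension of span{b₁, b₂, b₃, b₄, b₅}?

dim = 3

Form the matrix with b₁, b₂, b₃, b₄, b₅ as columns and reduce.
There are 3 pivot columns, so rank = 3.
(With 5 elements in a 4-dimensional space the rank is at most 4.)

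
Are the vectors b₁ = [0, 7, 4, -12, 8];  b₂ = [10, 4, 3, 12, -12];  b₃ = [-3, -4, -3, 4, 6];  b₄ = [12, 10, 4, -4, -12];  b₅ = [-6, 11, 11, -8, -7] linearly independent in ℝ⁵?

Form the 5×5 matrix with these as columns; its determinant is 34220.
A nonzero determinant means the columns are linearly independent.

linearly independent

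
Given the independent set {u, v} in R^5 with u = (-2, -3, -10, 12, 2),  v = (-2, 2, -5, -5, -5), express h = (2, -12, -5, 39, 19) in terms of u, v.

Write h = α₁u + α₂v and equate components.
The system has the unique solution (α₁, α₂) = (2, -3).

h = 2u - 3v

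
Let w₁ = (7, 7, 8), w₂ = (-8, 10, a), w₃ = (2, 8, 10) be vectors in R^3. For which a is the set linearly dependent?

a = 14

The vectors are dependent exactly when the determinant of the matrix with rows w₁, w₂, w₃ vanishes.
Cofactor expansion gives det = 588 - 42*a.
This vanishes exactly when a = 14.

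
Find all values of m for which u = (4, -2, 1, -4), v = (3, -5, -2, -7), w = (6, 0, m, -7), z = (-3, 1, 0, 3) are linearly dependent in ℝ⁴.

The set is linearly dependent precisely when det[u; v; w; z] = 0.
Cofactor expansion gives det = -8*m - 40.
Setting this to zero gives m = -5.

m = -5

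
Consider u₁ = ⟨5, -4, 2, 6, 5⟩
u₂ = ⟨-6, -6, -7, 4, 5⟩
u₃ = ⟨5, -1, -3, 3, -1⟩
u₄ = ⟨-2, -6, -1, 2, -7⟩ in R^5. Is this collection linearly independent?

linearly independent

Place the vectors as rows of a 4×5 matrix and reduce to echelon form.
The reduction yields 4 nonzero rows, so the rank is 4.
Since rank = 4 (the number of vectors), the set is linearly independent.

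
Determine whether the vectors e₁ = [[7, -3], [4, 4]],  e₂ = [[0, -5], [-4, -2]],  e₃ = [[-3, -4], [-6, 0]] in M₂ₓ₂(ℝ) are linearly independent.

Take coordinates with respect to the standard basis {E₁₁, E₁₂, E₂₁, E₂₂}.
Row-reduce the matrix whose columns are e₁, e₂, e₃.
The reduction yields 3 nonzero rows, so the rank is 3.
Since rank = 3 (the number of vectors), the set is linearly independent.

linearly independent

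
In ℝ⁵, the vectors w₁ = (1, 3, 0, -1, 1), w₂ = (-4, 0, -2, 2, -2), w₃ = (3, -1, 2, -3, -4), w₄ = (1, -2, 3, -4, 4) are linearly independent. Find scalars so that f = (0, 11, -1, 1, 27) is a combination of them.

f = 3w₁ - 2w₂ - 4w₃ + w₄

Write f = α₁w₁ + … + α₄w₄ and equate components.
Row-reducing the augmented matrix gives the unique coefficients (α₁, …, α₄) = (3, -2, -4, 1).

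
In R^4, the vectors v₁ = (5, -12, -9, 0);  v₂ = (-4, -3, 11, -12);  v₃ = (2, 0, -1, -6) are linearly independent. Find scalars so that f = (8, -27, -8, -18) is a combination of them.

Solve the system with v₁, v₂, v₃ as columns and f as the right-hand side.
The system has the unique solution (α₁, α₂, α₃) = (2, 1, 1).

f = 2v₁ + v₂ + v₃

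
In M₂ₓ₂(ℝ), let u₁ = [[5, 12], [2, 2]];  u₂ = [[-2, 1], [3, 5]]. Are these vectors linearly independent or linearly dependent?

linearly independent

Take coordinates with respect to the standard basis {E₁₁, E₁₂, E₂₁, E₂₂}.
Row-reduce the matrix whose columns are u₁, u₂.
The reduction yields 2 nonzero rows, so the rank is 2.
Since rank = 2 (the number of vectors), the set is linearly independent.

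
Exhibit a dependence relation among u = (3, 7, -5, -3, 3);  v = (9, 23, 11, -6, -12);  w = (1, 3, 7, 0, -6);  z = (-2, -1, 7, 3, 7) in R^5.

2u - v + 3w = 0

Write the vectors as columns of a matrix and find a nonzero vector in its null space.
The free variable yields coefficients (2, -1, 3, 0) (any nonzero multiple also works).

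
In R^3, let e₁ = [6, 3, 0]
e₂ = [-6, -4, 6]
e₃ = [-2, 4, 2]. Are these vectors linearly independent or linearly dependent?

Place the vectors as rows of a 3×3 matrix and reduce to echelon form.
The reduction yields 3 nonzero rows, so the rank is 3.
Since rank = 3 (the number of vectors), the set is linearly independent.

linearly independent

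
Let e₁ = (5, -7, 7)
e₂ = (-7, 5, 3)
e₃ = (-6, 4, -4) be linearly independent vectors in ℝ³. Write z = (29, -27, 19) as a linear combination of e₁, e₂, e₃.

Write z = a₁e₁ + … + a₃e₃ and equate components.
Row-reducing the augmented matrix gives the unique coefficients (a₁, a₂, a₃) = (2, -1, -2).

z = 2e₁ - e₂ - 2e₃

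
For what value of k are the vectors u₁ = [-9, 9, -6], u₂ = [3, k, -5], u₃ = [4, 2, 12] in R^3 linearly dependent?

Dependence holds iff the 3×3 matrix [u₁ u₂ u₃] is singular.
The determinant works out to -84*k - 630.
Solving -84*k - 630 = 0 yields k = -15/2.

k = -15/2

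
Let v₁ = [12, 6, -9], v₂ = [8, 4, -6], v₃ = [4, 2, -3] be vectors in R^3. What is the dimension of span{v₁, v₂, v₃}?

Form the matrix with v₁, v₂, v₃ as columns and reduce.
Exactly 1 pivot survives; hence the rank is 1.

1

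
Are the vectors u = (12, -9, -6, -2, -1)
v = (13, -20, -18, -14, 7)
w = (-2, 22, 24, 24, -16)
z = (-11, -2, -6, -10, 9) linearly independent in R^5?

Place the vectors as rows of a 4×5 matrix and reduce to echelon form.
The reduction yields 2 nonzero rows, so the rank is 2.
Since rank 2 < 4, the set is linearly dependent.
Indeed 2u - 2v - w = 0.

linearly dependent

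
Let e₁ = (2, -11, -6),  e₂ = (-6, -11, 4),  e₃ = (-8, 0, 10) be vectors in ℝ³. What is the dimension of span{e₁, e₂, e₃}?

Put the 3×3 matrix [e₁|e₂|e₃] into echelon form.
Exactly 2 pivots survive; hence the rank is 2.

2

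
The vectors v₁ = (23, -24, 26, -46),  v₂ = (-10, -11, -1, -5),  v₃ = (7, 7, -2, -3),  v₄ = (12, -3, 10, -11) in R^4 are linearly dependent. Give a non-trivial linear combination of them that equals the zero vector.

v₁ - 2v₂ - v₃ - 3v₄ = 0

Set up α₁v₁ + … + α₄v₄ = 0 and solve the homogeneous system.
One solution (up to scaling) is (1, -2, -1, -3).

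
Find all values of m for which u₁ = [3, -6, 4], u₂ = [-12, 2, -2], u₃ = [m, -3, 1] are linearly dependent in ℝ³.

The vectors are dependent exactly when the determinant of the matrix with rows u₁, u₂, u₃ vanishes.
Cofactor expansion gives det = 4*m + 60.
This vanishes exactly when m = -15.

m = -15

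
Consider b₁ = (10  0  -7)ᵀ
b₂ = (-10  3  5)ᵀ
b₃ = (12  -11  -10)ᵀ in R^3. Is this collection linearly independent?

linearly independent

Place the vectors as rows of a 3×3 matrix and reduce to echelon form.
The reduction yields 3 nonzero rows, so the rank is 3.
Since rank = 3 (the number of vectors), the set is linearly independent.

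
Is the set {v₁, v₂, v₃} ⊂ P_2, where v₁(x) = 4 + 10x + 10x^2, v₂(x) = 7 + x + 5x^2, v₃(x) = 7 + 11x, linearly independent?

Write each element as a coordinate vector in ℝ³ using {1, x, x^2}.
The matrix [v₁|v₂|v₃] has determinant 830.
A nonzero determinant means the columns are linearly independent.

linearly independent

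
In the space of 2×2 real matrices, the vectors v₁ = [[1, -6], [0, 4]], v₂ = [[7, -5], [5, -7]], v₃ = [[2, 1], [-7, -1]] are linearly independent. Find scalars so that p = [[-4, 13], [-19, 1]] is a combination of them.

Identify each element with its coordinate vector in ℝ⁴ via {E₁₁, E₁₂, E₂₁, E₂₂}.
Since v₁, v₂, v₃ are independent, the coefficients expressing p are uniquely determined by a linear system.
Row-reducing the augmented matrix gives the unique coefficients (c₁, c₂, c₃) = (-1, -1, 2).

p = -v₁ - v₂ + 2v₃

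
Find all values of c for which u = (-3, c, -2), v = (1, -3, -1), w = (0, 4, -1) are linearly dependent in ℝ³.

c = 29

Dependence holds iff the 3×3 matrix [u v w] is singular.
The determinant works out to c - 29.
Solving c - 29 = 0 yields c = 29.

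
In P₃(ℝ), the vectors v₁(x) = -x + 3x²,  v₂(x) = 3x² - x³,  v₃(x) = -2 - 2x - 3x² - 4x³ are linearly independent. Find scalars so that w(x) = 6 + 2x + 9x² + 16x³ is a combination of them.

Identify each element with its coordinate vector in ℝ⁴ via {1, x, …, x³}.
Solve the system with v₁, v₂, v₃ as columns and w as the right-hand side.
Back-substitution yields (α₁, α₂, α₃) = (4, -4, -3).

w = 4v₁ - 4v₂ - 3v₃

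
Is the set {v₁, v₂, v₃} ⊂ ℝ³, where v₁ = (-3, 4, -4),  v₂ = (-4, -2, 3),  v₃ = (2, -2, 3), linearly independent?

linearly independent

Form the 3×3 matrix with these as columns; its determinant is 24.
A nonzero determinant means the columns are linearly independent.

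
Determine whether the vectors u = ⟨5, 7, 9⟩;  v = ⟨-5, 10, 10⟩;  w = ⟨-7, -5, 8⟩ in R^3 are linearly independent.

linearly independent

Form the 3×3 matrix with these as columns; its determinant is 1295.
A nonzero determinant means the columns are linearly independent.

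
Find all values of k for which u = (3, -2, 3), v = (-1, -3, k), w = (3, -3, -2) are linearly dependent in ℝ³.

The vectors are dependent exactly when the determinant of the matrix with rows u, v, w vanishes.
Expanding, det = 3*k + 58.
Setting this to zero gives k = -58/3.

k = -58/3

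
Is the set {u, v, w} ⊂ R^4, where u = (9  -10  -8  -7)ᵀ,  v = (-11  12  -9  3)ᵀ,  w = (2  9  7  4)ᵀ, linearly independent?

Place the vectors as rows of a 3×4 matrix and reduce to echelon form.
The reduction yields 3 nonzero rows, so the rank is 3.
Since rank = 3 (the number of vectors), the set is linearly independent.

linearly independent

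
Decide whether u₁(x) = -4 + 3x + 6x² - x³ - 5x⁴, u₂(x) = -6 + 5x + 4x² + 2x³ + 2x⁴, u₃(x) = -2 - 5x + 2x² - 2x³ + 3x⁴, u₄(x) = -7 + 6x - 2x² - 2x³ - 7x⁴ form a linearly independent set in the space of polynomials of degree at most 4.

linearly independent

Take coordinates with respect to the standard basis {1, x, …, x⁴}.
Place the vectors as rows of a 4×5 matrix and reduce to echelon form.
The reduction yields 4 nonzero rows, so the rank is 4.
Since rank = 4 (the number of vectors), the set is linearly independent.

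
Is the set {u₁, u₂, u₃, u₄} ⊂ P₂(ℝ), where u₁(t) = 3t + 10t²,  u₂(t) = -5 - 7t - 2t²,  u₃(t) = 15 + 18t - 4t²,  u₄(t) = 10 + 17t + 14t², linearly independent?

linearly dependent

Write each element as a coordinate vector in ℝ³ using {1, t, t²}.
There are 4 vectors in a 3-dimensional space, so they cannot be linearly independent.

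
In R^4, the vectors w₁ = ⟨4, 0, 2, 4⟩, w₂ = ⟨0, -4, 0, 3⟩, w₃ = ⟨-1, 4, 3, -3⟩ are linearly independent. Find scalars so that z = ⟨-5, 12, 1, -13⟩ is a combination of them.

Solve the system with w₁, w₂, w₃ as columns and z as the right-hand side.
Back-substitution yields (c₁, c₂, c₃) = (-1, -2, 1).

z = -w₁ - 2w₂ + w₃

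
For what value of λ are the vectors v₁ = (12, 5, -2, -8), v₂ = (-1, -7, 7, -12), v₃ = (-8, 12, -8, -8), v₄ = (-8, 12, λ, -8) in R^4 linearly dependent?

Place the vectors as rows of a 4×4 matrix; dependence ⇔ determinant zero.
Expanding, det = -3384*λ - 27072.
Setting this to zero gives λ = -8.

λ = -8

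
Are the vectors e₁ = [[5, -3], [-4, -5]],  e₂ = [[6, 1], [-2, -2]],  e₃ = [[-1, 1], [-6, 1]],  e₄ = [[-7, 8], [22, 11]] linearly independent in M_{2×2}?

Write each element as a coordinate vector in ℝ⁴ using {E₁₁, E₁₂, E₂₁, E₂₂}.
The matrix [e₁|e₂|e₃|e₄] has determinant 0.
A zero determinant means the columns are linearly dependent.

linearly dependent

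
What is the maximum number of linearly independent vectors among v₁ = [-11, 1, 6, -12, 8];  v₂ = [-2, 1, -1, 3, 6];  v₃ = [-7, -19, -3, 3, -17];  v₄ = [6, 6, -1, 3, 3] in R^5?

3

Apply Gaussian elimination to the matrix whose rows are v₁, v₂, v₃, v₄.
Exactly 3 pivots survive; hence the rank is 3.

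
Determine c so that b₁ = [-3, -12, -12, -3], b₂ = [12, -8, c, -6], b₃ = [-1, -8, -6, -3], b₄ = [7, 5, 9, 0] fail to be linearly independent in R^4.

The set is linearly dependent precisely when det[b₁; b₂; b₃; b₄] = 0.
The determinant works out to 180 - 54*c.
This vanishes exactly when c = 10/3.

c = 10/3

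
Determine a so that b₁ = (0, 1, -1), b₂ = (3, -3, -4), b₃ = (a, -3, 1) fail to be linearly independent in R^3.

a = 6/7

Dependence holds iff the 3×3 matrix [b₁ b₂ b₃] is singular.
The determinant works out to 6 - 7*a.
Solving 6 - 7*a = 0 yields a = 6/7.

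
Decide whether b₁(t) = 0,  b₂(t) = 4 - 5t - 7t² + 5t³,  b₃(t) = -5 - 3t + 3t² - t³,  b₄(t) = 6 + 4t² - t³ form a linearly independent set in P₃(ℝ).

linearly dependent

Take coordinates with respect to the standard basis {1, t, …, t³}.
One of the vectors is the zero vector, so the set is linearly dependent.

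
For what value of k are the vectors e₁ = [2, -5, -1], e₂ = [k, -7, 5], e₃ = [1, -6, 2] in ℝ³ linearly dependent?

Dependence holds iff the 3×3 matrix [e₁ e₂ e₃] is singular.
The determinant works out to 16*k.
Solving 16*k = 0 yields k = 0.

k = 0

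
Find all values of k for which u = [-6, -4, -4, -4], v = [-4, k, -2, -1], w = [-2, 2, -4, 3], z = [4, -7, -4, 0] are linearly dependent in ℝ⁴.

k = 1/6

The set is linearly dependent precisely when det[u; v; w; z] = 0.
Cofactor expansion gives det = 36 - 216*k.
Setting this to zero gives k = 1/6.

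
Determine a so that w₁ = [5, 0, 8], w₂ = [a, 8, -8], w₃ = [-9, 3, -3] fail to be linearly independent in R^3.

Dependence holds iff the 3×3 matrix [w₁ w₂ w₃] is singular.
Cofactor expansion gives det = 24*a + 576.
Solving 24*a + 576 = 0 yields a = -24.

a = -24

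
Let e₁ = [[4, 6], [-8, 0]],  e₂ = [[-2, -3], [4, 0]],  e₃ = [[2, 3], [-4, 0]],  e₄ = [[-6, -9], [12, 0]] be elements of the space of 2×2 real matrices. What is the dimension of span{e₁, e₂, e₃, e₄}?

1

Pass to coordinate vectors with respect to the basis {E₁₁, E₁₂, E₂₁, E₂₂}.
Row-reduce the 4×4 matrix with these as rows.
Reduction leaves 1 leading entry, giving rank 1.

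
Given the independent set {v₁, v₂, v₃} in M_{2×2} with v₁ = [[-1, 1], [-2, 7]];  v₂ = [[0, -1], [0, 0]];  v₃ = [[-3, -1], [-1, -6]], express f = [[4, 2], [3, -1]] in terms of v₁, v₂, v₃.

Identify each element with its coordinate vector in ℝ⁴ via {E₁₁, E₁₂, E₂₁, E₂₂}.
Write f = α₁v₁ + … + α₃v₃ and equate components.
Row-reducing the augmented matrix gives the unique coefficients (α₁, α₂, α₃) = (-1, -2, -1).

f = -v₁ - 2v₂ - v₃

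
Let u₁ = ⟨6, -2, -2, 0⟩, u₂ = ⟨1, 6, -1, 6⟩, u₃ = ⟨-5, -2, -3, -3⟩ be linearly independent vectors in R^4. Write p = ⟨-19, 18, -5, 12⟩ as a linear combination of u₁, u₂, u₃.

p = -2u₁ + 3u₂ + 2u₃

Since u₁, u₂, u₃ are independent, the coefficients expressing p are uniquely determined by a linear system.
Back-substitution yields (α₁, α₂, α₃) = (-2, 3, 2).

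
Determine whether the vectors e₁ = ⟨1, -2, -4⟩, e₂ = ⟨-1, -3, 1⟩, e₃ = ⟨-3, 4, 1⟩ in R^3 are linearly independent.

linearly independent

Form the 3×3 matrix with these as columns; its determinant is 49.
A nonzero determinant means the columns are linearly independent.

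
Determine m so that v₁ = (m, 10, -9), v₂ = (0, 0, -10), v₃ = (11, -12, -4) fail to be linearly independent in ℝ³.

m = -55/6

The vectors are dependent exactly when the determinant of the matrix with rows v₁, v₂, v₃ vanishes.
The determinant works out to -120*m - 1100.
This vanishes exactly when m = -55/6.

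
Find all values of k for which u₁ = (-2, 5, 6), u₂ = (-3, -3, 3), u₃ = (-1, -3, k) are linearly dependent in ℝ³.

k = -1/7

Dependence holds iff the 3×3 matrix [u₁ u₂ u₃] is singular.
Expanding, det = 21*k + 3.
Setting this to zero gives k = -1/7.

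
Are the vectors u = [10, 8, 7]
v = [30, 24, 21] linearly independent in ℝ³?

One vector is a scalar multiple of another, so the set is dependent.

linearly dependent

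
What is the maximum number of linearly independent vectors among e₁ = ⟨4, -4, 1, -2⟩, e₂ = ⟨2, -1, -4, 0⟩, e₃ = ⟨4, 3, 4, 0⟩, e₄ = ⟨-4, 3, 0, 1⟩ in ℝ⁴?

Row-reduce the 4×4 matrix with these as rows.
There are 4 pivot columns, so rank = 4.

4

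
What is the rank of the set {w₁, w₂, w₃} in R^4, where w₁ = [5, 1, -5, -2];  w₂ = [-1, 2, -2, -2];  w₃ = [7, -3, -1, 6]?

Put the 4×3 matrix [w₁|w₂|w₃] into echelon form.
The echelon form has 3 nonzero rows, so the rank is 3.

rank 3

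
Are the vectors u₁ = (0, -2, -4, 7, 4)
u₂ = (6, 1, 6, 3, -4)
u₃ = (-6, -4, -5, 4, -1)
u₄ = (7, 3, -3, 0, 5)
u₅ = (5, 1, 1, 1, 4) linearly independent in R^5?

linearly independent

Form the 5×5 matrix with these as columns; its determinant is -2391.
A nonzero determinant means the columns are linearly independent.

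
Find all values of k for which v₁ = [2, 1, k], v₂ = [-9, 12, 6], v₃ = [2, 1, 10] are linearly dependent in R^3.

Dependence holds iff the 3×3 matrix [v₁ v₂ v₃] is singular.
The determinant works out to 330 - 33*k.
Solving 330 - 33*k = 0 yields k = 10.

k = 10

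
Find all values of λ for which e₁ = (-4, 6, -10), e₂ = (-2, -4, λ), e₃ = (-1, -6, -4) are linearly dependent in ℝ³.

Place the vectors as rows of a 3×3 matrix; dependence ⇔ determinant zero.
Cofactor expansion gives det = -30*λ - 192.
This vanishes exactly when λ = -32/5.

λ = -32/5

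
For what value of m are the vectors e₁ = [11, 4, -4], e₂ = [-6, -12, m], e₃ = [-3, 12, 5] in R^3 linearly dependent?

The set is linearly dependent precisely when det[e₁; e₂; e₃] = 0.
Cofactor expansion gives det = -144*m - 108.
This vanishes exactly when m = -3/4.

m = -3/4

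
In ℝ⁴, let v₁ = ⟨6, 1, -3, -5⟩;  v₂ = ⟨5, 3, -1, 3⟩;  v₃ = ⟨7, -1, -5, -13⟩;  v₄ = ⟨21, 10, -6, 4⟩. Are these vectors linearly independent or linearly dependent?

linearly dependent

Place the vectors as rows of a 4×4 matrix and reduce to echelon form.
The reduction yields 2 nonzero rows, so the rank is 2.
Since rank 2 < 4, the set is linearly dependent.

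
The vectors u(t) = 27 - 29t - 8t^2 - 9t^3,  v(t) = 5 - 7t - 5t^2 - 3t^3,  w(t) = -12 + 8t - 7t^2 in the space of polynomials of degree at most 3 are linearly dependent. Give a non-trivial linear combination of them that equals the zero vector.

Pass to coordinate vectors relative to the basis {1, t, …, t^3}.
Set up α₁u + … + α₃w = 0 and solve the homogeneous system.
One solution (up to scaling) is (1, -3, 1).

u - 3v + w = 0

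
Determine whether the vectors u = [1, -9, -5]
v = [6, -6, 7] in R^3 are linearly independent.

linearly independent

Place the vectors as rows of a 2×3 matrix and reduce to echelon form.
The reduction yields 2 nonzero rows, so the rank is 2.
Since rank = 2 (the number of vectors), the set is linearly independent.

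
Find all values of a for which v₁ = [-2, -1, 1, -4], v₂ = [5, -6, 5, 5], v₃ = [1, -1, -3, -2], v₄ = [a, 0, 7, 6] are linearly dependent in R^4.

Place the vectors as rows of a 4×4 matrix; dependence ⇔ determinant zero.
Cofactor expansion gives det = 114*a - 19.
This vanishes exactly when a = 1/6.

a = 1/6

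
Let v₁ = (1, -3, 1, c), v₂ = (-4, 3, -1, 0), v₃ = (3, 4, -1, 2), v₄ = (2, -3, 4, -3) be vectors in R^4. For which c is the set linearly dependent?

The set is linearly dependent precisely when det[v₁; v₂; v₃; v₄] = 0.
Expanding, det = 77*c + 63.
This vanishes exactly when c = -9/11.

c = -9/11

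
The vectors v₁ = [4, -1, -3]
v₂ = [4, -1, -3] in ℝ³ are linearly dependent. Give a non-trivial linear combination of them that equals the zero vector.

Set up α₁v₁ + α₂v₂ = 0 and solve the homogeneous system.
One solution (up to scaling) is (1, -1).

v₁ - v₂ = 0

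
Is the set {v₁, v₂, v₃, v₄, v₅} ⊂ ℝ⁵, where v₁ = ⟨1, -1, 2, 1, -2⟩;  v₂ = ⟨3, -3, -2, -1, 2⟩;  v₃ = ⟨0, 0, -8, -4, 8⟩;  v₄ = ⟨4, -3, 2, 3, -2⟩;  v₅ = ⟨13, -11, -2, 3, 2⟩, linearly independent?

The matrix [v₁|v₂|v₃|v₄|v₅] has determinant 0.
A zero determinant means the columns are linearly dependent.

linearly dependent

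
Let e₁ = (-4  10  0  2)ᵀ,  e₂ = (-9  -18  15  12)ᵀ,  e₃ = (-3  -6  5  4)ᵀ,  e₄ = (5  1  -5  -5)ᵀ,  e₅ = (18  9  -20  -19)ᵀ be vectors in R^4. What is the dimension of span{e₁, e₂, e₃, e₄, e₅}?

Row-reduce the 5×4 matrix with these as rows.
Exactly 2 pivots survive; hence the rank is 2.
(With 5 elements in a 4-dimensional space the rank is at most 4.)

dim = 2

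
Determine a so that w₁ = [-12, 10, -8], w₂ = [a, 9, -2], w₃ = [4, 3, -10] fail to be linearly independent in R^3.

a = -16

Dependence holds iff the 3×3 matrix [w₁ w₂ w₃] is singular.
Cofactor expansion gives det = 76*a + 1216.
Solving 76*a + 1216 = 0 yields a = -16.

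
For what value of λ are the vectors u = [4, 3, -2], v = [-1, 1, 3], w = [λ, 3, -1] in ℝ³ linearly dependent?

Place the vectors as rows of a 3×3 matrix; dependence ⇔ determinant zero.
Expanding, det = 11*λ - 37.
Solving 11*λ - 37 = 0 yields λ = 37/11.

λ = 37/11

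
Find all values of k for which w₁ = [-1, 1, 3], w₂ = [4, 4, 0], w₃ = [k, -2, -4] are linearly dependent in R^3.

k = 2/3

The vectors are dependent exactly when the determinant of the matrix with rows w₁, w₂, w₃ vanishes.
Cofactor expansion gives det = 8 - 12*k.
This vanishes exactly when k = 2/3.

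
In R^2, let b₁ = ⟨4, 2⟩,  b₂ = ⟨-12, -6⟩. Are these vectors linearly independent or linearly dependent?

linearly dependent

One vector is a scalar multiple of another, so the set is dependent.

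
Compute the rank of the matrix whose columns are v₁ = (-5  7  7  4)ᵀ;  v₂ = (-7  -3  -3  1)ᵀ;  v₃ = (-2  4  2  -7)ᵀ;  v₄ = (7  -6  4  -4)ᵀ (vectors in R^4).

Row-reduce the 4×4 matrix with these as rows.
Reduction leaves 4 leading entries, giving rank 4.

rank 4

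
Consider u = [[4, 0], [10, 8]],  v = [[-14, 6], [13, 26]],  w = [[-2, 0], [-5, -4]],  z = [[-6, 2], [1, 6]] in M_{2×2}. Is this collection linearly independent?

Write each element as a coordinate vector in ℝ⁴ using {E₁₁, E₁₂, E₂₁, E₂₂}.
The matrix [u|v|w|z] has determinant 0.
A zero determinant means the columns are linearly dependent.
Indeed u + 2w = 0.

linearly dependent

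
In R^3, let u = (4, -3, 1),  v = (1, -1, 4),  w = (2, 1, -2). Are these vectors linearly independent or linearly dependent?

The matrix [u|v|w] has determinant -35.
A nonzero determinant means the columns are linearly independent.

linearly independent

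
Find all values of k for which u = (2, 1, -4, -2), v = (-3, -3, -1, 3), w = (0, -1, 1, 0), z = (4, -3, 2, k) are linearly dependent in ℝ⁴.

Dependence holds iff the 4×4 matrix [u v w z] is singular.
The determinant works out to -17*k - 68.
Setting this to zero gives k = -4.

k = -4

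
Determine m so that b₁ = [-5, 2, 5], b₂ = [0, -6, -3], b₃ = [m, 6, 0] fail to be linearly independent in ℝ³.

m = 15/4

The set is linearly dependent precisely when det[b₁; b₂; b₃] = 0.
Expanding, det = 24*m - 90.
Setting this to zero gives m = 15/4.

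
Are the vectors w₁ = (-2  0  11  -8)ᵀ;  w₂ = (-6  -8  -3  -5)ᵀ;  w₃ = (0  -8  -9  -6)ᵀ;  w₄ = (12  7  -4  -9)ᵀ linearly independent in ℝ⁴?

linearly independent

The matrix [w₁|w₂|w₃|w₄] has determinant -5242.
A nonzero determinant means the columns are linearly independent.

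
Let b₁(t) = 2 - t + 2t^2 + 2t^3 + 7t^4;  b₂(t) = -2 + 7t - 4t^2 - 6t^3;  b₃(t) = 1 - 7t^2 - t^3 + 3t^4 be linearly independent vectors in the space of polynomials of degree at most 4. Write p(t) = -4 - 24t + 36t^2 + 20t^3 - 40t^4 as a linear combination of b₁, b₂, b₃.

p = -4b₁ - 4b₂ - 4b₃

Identify each element with its coordinate vector in ℝ⁵ via {1, t, …, t^4}.
Solve the system with b₁, b₂, b₃ as columns and p as the right-hand side.
The system has the unique solution (c₁, c₂, c₃) = (-4, -4, -4).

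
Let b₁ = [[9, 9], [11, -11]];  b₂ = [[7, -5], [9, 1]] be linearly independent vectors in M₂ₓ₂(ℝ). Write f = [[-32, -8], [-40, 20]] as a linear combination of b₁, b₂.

Work in coordinates with respect to the standard basis {E₁₁, E₁₂, E₂₁, E₂₂}.
Solve the system with b₁, b₂ as columns and f as the right-hand side.
Back-substitution yields (α₁, α₂) = (-2, -2).

f = -2b₁ - 2b₂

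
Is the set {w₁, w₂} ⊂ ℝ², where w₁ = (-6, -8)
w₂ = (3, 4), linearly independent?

Form the 2×2 matrix with these as columns; its determinant is 0.
A zero determinant means the columns are linearly dependent.
Indeed w₁ + 2w₂ = 0.

linearly dependent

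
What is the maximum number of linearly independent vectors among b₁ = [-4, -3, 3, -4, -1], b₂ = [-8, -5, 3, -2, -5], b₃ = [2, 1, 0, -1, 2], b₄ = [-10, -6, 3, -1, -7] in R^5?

Put the 5×4 matrix [b₁|b₂|b₃|b₄] into echelon form.
Exactly 2 pivots survive; hence the rank is 2.

2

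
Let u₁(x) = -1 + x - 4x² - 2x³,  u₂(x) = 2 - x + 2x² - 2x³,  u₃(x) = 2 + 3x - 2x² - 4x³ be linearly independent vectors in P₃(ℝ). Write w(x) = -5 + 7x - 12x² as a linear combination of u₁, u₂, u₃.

Work in coordinates with respect to the standard basis {1, x, …, x³}.
Set up the augmented matrix [u₁ | u₂ | u₃ | w] and row-reduce.
The system has the unique solution (c₁, c₂, c₃) = (1, -3, 1).

w = u₁ - 3u₂ + u₃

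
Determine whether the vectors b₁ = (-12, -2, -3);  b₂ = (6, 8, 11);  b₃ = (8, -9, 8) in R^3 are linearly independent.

Form the 3×3 matrix with these as columns; its determinant is -1682.
A nonzero determinant means the columns are linearly independent.

linearly independent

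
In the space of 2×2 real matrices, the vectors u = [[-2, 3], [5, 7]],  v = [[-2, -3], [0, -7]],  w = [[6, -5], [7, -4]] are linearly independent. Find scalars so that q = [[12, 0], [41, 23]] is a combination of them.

Identify each element with its coordinate vector in ℝ⁴ via {E₁₁, E₁₂, E₂₁, E₂₂}.
Solve the system with u, v, w as columns and q as the right-hand side.
The system has the unique solution (c₁, c₂, c₃) = (4, -1, 3).

q = 4u - v + 3w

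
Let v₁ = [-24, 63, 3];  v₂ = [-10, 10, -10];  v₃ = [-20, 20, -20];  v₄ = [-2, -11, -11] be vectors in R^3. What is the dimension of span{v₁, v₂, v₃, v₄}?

dim = 2

Form the matrix with v₁, v₂, v₃, v₄ as columns and reduce.
The echelon form has 2 nonzero rows, so the rank is 2.
(With 4 elements in a 3-dimensional space the rank is at most 3.)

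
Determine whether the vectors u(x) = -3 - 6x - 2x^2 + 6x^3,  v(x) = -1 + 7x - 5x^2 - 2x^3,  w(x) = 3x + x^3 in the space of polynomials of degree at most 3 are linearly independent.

linearly independent

Write each element as a coordinate vector in ℝ⁴ using {1, x, …, x^3}.
Row-reduce the matrix whose columns are u, v, w.
The reduction yields 3 nonzero rows, so the rank is 3.
Since rank = 3 (the number of vectors), the set is linearly independent.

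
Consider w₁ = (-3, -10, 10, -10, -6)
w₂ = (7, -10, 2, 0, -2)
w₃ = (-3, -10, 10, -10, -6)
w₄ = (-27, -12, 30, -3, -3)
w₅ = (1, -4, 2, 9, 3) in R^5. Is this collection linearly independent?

Two of the vectors are equal, giving an immediate dependence.

linearly dependent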